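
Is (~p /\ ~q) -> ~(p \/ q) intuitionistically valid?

Yes

This is a constructively valid De Morgan direction (conjunction of negations to negated disjunction), which is intuitionistically derivable.
If both ~p and ~q hold at a world, no accessible world forces p or forces q, so none forces p \/ q.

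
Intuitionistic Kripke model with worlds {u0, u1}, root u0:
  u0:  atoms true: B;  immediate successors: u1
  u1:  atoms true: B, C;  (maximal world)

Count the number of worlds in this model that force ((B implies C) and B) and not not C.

u0: does not force it — u0 does not force ((B implies C) and B) and not not C since u0 fails (B implies C) and B.
u1: forces it.
Worlds forcing the formula: {u1}.

1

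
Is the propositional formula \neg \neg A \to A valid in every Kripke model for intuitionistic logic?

This is double-negation elimination, which is not intuitionistically valid.
A Kripke countermodel: worlds u, v; order generated by u \le v; atoms true at each world — u:{}; v:{A}.
u \nVdash \neg \neg A \to A: already at u itself, u \Vdash \neg \neg A but u \nVdash A.
u lacks atom A, so u \nVdash A.
So the root u does not force the formula.

No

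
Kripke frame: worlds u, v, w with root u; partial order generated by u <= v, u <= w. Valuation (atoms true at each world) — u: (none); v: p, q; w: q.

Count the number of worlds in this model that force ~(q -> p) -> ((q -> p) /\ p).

u: does not force it — u ||-/- ~(q -> p) -> ((q -> p) /\ p): at the accessible world w, w ||- ~(q -> p) but w ||-/- (q -> p) /\ p.
v: forces it.
w: does not force it — w ||-/- ~(q -> p) -> ((q -> p) /\ p): already at w itself, w ||- ~(q -> p) but w ||-/- (q -> p) /\ p.
Worlds forcing the formula: {v}.

1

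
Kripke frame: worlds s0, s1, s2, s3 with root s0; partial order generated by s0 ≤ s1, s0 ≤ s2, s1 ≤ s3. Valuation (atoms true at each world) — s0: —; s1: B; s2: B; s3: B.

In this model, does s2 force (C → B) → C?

No

s2 ⊮ (C → B) → C: already at s2 itself, s2 ⊩ C → B but s2 ⊮ C.
s2 lacks atom C, so s2 ⊮ C.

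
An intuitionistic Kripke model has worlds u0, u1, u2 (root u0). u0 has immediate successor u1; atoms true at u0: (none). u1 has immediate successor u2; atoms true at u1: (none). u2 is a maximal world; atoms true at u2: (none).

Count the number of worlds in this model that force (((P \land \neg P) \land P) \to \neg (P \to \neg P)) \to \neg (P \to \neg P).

0

u0: does not force it — u0 \nVdash (((P \land \neg P) \land P) \to \neg (P \to \neg P)) \to \neg (P \to \neg P): already at u0 itself, u0 \Vdash ((P \land \neg P) \land P) \to \neg (P \to \neg P) but u0 \nVdash \neg (P \to \neg P).
u1: does not force it — u1 \nVdash (((P \land \neg P) \land P) \to \neg (P \to \neg P)) \to \neg (P \to \neg P): already at u1 itself, u1 \Vdash ((P \land \neg P) \land P) \to \neg (P \to \neg P) but u1 \nVdash \neg (P \to \neg P).
u2: does not force it.
Worlds forcing the formula: { }.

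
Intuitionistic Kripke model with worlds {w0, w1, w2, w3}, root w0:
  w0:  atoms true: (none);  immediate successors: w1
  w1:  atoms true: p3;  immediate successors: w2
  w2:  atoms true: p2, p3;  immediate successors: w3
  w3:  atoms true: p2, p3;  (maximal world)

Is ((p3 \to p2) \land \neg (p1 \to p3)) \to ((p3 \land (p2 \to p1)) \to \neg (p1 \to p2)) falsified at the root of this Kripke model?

w0 \Vdash ((p3 \to p2) \land \neg (p1 \to p3)) \to ((p3 \land (p2 \to p1)) \to \neg (p1 \to p2)) vacuously: no world accessible from w0 forces the antecedent (p3 \to p2) \land \neg (p1 \to p3).
So the root w0 forces ((p3 \to p2) \land \neg (p1 \to p3)) \to ((p3 \land (p2 \to p1)) \to \neg (p1 \to p2)); the model is not a countermodel.

No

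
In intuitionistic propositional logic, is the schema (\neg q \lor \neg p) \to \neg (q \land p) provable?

This is a constructively valid De Morgan direction (disjunction of negations to negated conjunction), which is intuitionistically derivable.
If \neg q holds at a world then no accessible world forces q, hence none forces q \land p; likewise for \neg p.

Yes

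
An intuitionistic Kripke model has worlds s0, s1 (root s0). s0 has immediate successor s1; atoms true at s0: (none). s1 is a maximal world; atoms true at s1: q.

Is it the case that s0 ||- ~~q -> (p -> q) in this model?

Yes

s0 ||- ~~q -> (p -> q): every world accessible from s0 that forces ~~q (namely s0, s1) also forces p -> q.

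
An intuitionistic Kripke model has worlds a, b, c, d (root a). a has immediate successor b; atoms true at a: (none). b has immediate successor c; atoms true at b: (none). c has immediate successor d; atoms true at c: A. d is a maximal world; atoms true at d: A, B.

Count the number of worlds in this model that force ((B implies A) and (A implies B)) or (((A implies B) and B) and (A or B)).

a: does not force it — a does not force ((B implies A) and (A implies B)) or (((A implies B) and B) and (A or B)): neither disjunct is forced at a.
b: does not force it.
c: does not force it.
d: forces it.
Worlds forcing the formula: {d}.

1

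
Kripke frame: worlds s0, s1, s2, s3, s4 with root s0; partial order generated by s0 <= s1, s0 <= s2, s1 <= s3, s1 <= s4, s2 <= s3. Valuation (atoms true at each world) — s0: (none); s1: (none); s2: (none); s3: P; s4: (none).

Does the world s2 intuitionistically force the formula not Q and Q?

No

s2 does not force not Q and Q since s2 fails Q.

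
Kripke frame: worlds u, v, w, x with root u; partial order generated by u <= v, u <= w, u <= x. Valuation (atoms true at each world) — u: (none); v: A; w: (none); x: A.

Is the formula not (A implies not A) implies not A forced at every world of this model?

No

Not every world: u does not force not (A implies not A) implies not A.
u does not force not (A implies not A) implies not A: at the accessible world v, v forces not (A implies not A) but v does not force not A.
v does not force not A since v is accessible from v and v forces A.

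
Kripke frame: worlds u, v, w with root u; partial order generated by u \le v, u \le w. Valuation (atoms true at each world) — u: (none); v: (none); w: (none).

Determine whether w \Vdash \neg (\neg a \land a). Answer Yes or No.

Yes

w \Vdash \neg (\neg a \land a): no world accessible from w forces \neg a \land a.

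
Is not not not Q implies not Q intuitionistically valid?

Yes

This is triple-negation reduction, which is intuitionistically derivable.
Assume not not not Q and suppose Q. Then not not Q (double-negation introduction), contradicting not not not Q. So not Q.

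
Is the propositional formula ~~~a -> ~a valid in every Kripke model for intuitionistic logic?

Yes

This is triple-negation reduction, which is intuitionistically derivable.
Assume ~~~a and suppose a. Then ~~a (double-negation introduction), contradicting ~~~a. So ~a.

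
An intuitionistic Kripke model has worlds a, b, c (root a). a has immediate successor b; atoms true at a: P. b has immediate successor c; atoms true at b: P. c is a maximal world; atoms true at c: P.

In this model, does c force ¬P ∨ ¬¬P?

Yes

c ⊩ ¬P ∨ ¬¬P via the disjunct ¬¬P.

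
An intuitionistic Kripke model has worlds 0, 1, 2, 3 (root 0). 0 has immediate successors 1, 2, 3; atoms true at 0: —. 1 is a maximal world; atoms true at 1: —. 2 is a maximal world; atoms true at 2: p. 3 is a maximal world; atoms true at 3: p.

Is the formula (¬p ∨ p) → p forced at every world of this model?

No

Not every world: 0 ⊮ (¬p ∨ p) → p.
0 ⊮ (¬p ∨ p) → p: at the accessible world 1, 1 ⊩ ¬p ∨ p but 1 ⊮ p.
1 lacks atom p, so 1 ⊮ p.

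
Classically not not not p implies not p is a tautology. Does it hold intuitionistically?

This is triple-negation reduction, which is intuitionistically derivable.
Assume not not not p and suppose p. Then not not p (double-negation introduction), contradicting not not not p. So not p.

Yes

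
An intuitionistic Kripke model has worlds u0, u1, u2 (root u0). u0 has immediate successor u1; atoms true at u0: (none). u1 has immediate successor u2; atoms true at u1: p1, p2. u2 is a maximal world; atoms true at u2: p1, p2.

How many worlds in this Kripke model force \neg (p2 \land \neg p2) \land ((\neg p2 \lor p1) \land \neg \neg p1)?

2

u0: does not force it — u0 \nVdash \neg (p2 \land \neg p2) \land ((\neg p2 \lor p1) \land \neg \neg p1) since u0 fails (\neg p2 \lor p1) \land \neg \neg p1.
u1: forces it.
u2: forces it.
Worlds forcing the formula: {u1, u2}.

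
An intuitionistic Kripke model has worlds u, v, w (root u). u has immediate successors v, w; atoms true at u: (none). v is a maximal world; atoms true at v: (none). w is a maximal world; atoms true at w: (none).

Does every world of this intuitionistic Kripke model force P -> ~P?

Yes

u ||- P -> ~P vacuously: no world accessible from u forces the antecedent P.
Since the root u forces P -> ~P and forcing is persistent (monotone upward), every world forces it.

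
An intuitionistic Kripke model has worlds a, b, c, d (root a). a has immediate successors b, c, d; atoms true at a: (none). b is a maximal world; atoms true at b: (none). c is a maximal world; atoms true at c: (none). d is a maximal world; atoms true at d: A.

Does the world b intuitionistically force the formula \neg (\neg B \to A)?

b \Vdash \neg (\neg B \to A): no world accessible from b forces \neg B \to A.

Yes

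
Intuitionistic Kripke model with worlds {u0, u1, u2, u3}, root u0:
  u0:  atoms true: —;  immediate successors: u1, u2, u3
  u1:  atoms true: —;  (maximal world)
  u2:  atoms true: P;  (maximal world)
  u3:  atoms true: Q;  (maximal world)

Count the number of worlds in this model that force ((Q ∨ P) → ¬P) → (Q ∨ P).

u0: does not force it — u0 ⊮ ((Q ∨ P) → ¬P) → (Q ∨ P): at the accessible world u1, u1 ⊩ (Q ∨ P) → ¬P but u1 ⊮ Q ∨ P.
u1: does not force it — u1 ⊮ ((Q ∨ P) → ¬P) → (Q ∨ P): already at u1 itself, u1 ⊩ (Q ∨ P) → ¬P but u1 ⊮ Q ∨ P.
u2: forces it.
u3: forces it.
Worlds forcing the formula: {u2, u3}.

2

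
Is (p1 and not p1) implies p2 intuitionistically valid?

This is an instance of ex falso quodlibet, which is intuitionistically derivable.
No world can force both p1 and not p1, so the antecedent p1 and not p1 is never forced and the implication holds vacuously at every world.

Yes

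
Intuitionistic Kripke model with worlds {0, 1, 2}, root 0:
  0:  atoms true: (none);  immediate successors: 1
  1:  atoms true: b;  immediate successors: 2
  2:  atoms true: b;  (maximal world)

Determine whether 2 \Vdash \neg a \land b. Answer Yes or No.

Yes

2 \Vdash \neg a \land b since 2 forces both conjuncts.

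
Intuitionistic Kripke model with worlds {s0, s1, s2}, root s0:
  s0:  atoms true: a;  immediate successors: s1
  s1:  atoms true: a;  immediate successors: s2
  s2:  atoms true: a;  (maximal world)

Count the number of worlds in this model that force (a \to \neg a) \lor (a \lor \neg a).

s0: forces it.
s1: forces it.
s2: forces it.
Worlds forcing the formula: {s0, s1, s2}.

3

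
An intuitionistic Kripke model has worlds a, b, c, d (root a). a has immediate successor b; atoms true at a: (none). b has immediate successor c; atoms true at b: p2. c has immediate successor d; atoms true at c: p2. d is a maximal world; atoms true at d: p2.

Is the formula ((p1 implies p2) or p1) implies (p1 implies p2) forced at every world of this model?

a forces ((p1 implies p2) or p1) implies (p1 implies p2): every world accessible from a that forces (p1 implies p2) or p1 (namely a, b, c, d) also forces p1 implies p2.
Since the root a forces ((p1 implies p2) or p1) implies (p1 implies p2) and forcing is persistent (monotone upward), every world forces it.

Yes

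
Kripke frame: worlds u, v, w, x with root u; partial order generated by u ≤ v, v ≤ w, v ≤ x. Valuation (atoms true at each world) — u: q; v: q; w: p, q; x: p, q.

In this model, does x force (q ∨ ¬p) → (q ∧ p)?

x ⊩ (q ∨ ¬p) → (q ∧ p): every world accessible from x that forces q ∨ ¬p (namely x) also forces q ∧ p.

Yes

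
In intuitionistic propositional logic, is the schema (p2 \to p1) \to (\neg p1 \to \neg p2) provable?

Yes

This is the forward direction of contraposition, which is intuitionistically derivable.
Assume p2 \to p1 and \neg p1. If p2 held then p1 would follow, contradicting \neg p1; so \neg p2.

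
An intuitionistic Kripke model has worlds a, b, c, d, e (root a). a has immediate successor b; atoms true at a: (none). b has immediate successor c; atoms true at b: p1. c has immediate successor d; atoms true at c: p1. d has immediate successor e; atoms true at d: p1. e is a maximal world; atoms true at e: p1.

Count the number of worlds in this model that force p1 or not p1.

a: does not force it — a does not force p1 or not p1: neither disjunct is forced at a.
b: forces it.
c: forces it.
d: forces it.
e: forces it.
Worlds forcing the formula: {b, c, d, e}.

4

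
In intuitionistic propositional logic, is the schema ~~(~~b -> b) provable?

Yes

This is the double negation of double-negation elimination, which is intuitionistically derivable.
By Glivenko's theorem the double negation of any classical propositional tautology is intuitionistically provable; ~~b -> b is classically a tautology.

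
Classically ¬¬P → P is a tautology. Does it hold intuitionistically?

No

This is double-negation elimination, which is not intuitionistically valid.
A Kripke countermodel: worlds 0, 1; order generated by 0 ≤ 1; atoms true at each world — 0:{}; 1:{P}.
0 ⊮ ¬¬P → P: already at 0 itself, 0 ⊩ ¬¬P but 0 ⊮ P.
0 lacks atom P, so 0 ⊮ P.
So the root 0 does not force the formula.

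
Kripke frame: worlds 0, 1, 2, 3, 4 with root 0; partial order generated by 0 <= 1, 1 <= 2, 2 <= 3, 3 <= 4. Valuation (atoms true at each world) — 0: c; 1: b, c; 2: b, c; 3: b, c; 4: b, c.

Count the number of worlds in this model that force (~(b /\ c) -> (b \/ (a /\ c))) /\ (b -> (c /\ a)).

0: does not force it — 0 ||-/- (~(b /\ c) -> (b \/ (a /\ c))) /\ (b -> (c /\ a)) since 0 fails b -> (c /\ a).
1: does not force it — 1 ||-/- (~(b /\ c) -> (b \/ (a /\ c))) /\ (b -> (c /\ a)) since 1 fails b -> (c /\ a).
2: does not force it.
3: does not force it.
4: does not force it.
Worlds forcing the formula: { }.

0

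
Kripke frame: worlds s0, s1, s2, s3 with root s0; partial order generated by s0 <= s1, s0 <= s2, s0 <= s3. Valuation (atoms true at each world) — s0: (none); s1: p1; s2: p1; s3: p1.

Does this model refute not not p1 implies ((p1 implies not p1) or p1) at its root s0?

s0 does not force not not p1 implies ((p1 implies not p1) or p1): already at s0 itself, s0 forces not not p1 but s0 does not force (p1 implies not p1) or p1.
s0 does not force (p1 implies not p1) or p1: neither disjunct is forced at s0.
s0 does not force p1 implies not p1: at the accessible world s1, s1 forces p1 but s1 does not force not p1.
s1 does not force not p1 since s1 is accessible from s1 and s1 forces p1.
So the root s0 does not force not not p1 implies ((p1 implies not p1) or p1); the model is a countermodel.

Yes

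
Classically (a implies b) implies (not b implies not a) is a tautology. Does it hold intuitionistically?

Yes

This is the forward direction of contraposition, which is intuitionistically derivable.
Assume a implies b and not b. If a held then b would follow, contradicting not b; so not a.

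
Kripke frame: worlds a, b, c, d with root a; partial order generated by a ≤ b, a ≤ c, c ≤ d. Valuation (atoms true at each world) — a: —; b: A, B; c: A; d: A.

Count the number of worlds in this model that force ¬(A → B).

2

a: does not force it — a ⊮ ¬(A → B) since b is accessible from a and b ⊩ A → B.
b: does not force it — b ⊮ ¬(A → B) since b is accessible from b and b ⊩ A → B.
c: forces it.
d: forces it.
Worlds forcing the formula: {c, d}.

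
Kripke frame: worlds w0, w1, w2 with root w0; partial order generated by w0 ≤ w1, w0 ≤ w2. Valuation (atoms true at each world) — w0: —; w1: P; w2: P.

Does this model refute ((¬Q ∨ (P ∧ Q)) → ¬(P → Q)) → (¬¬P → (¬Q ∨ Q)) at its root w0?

w0 ⊩ ((¬Q ∨ (P ∧ Q)) → ¬(P → Q)) → (¬¬P → (¬Q ∨ Q)): every world accessible from w0 that forces (¬Q ∨ (P ∧ Q)) → ¬(P → Q) (namely w0, w1, w2) also forces ¬¬P → (¬Q ∨ Q).
So the root w0 forces ((¬Q ∨ (P ∧ Q)) → ¬(P → Q)) → (¬¬P → (¬Q ∨ Q)); the model is not a countermodel.

No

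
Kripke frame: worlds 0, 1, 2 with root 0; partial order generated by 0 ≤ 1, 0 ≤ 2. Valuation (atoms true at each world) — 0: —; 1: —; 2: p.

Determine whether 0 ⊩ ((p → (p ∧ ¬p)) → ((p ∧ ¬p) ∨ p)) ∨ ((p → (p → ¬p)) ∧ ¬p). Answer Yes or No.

No

0 ⊮ ((p → (p ∧ ¬p)) → ((p ∧ ¬p) ∨ p)) ∨ ((p → (p → ¬p)) ∧ ¬p): neither disjunct is forced at 0.
0 ⊮ (p → (p ∧ ¬p)) → ((p ∧ ¬p) ∨ p): at the accessible world 1, 1 ⊩ p → (p ∧ ¬p) but 1 ⊮ (p ∧ ¬p) ∨ p.
1 ⊮ (p ∧ ¬p) ∨ p: neither disjunct is forced at 1.
1 ⊮ p ∧ ¬p since 1 fails p.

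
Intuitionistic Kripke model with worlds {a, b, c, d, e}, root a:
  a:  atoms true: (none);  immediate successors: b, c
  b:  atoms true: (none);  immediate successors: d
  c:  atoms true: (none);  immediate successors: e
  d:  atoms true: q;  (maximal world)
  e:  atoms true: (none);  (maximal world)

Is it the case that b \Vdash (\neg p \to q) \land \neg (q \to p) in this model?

No

b \nVdash (\neg p \to q) \land \neg (q \to p) since b fails \neg p \to q.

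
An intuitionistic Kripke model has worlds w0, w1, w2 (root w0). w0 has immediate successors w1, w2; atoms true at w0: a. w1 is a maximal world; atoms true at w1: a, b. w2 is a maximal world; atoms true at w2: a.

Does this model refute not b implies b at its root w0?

Yes

w0 does not force not b implies b: at the accessible world w2, w2 forces not b but w2 does not force b.
w2 lacks atom b, so w2 does not force b.
So the root w0 does not force not b implies b; the model is a countermodel.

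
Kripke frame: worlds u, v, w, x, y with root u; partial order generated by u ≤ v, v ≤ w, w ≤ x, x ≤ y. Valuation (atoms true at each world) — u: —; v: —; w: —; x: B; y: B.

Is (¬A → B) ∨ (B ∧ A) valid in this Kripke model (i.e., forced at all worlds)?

No

Not every world: u ⊮ (¬A → B) ∨ (B ∧ A).
u ⊮ (¬A → B) ∨ (B ∧ A): neither disjunct is forced at u.
u ⊮ ¬A → B: already at u itself, u ⊩ ¬A but u ⊮ B.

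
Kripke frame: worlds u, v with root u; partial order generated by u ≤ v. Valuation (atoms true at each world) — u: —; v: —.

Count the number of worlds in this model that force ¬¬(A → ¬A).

u: forces it.
v: forces it.
Worlds forcing the formula: {u, v}.

2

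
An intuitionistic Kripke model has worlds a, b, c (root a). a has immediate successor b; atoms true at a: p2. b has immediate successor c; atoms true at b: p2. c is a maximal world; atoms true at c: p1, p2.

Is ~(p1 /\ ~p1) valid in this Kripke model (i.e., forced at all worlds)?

Yes

a ||- ~(p1 /\ ~p1): no world accessible from a forces p1 /\ ~p1.
Since the root a forces ~(p1 /\ ~p1) and forcing is persistent (monotone upward), every world forces it.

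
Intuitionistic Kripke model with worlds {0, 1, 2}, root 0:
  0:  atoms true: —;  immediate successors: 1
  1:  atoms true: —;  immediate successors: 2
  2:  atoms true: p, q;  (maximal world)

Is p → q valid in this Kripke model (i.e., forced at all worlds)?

Yes

0 ⊩ p → q: every world accessible from 0 that forces p (namely 2) also forces q.
Since the root 0 forces p → q and forcing is persistent (monotone upward), every world forces it.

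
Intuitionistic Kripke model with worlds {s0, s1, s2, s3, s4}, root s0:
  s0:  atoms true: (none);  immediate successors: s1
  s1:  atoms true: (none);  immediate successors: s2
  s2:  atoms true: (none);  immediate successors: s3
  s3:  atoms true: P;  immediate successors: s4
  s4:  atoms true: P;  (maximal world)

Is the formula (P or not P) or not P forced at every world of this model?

No

Not every world: s0 does not force (P or not P) or not P.
s0 does not force (P or not P) or not P: neither disjunct is forced at s0.
s0 does not force P or not P: neither disjunct is forced at s0.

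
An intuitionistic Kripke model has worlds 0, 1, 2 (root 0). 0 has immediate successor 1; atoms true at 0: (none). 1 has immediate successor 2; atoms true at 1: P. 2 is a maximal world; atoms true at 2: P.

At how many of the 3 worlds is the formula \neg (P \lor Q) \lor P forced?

0: does not force it — 0 \nVdash \neg (P \lor Q) \lor P: neither disjunct is forced at 0.
1: forces it.
2: forces it.
Worlds forcing the formula: {1, 2}.

2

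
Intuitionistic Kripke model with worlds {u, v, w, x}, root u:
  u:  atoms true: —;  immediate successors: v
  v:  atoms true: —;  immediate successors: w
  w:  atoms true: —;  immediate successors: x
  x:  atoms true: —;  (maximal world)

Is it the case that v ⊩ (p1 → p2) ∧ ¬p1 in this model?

v ⊩ (p1 → p2) ∧ ¬p1 since v forces both conjuncts.

Yes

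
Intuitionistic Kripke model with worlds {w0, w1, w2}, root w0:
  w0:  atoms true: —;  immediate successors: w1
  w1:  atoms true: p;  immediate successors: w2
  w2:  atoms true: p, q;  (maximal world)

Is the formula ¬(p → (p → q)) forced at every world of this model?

No

Not every world: w0 ⊮ ¬(p → (p → q)).
w0 ⊮ ¬(p → (p → q)) since w2 is accessible from w0 and w2 ⊩ p → (p → q).
w2 ⊩ p → (p → q): every world accessible from w2 that forces p (namely w2) also forces p → q.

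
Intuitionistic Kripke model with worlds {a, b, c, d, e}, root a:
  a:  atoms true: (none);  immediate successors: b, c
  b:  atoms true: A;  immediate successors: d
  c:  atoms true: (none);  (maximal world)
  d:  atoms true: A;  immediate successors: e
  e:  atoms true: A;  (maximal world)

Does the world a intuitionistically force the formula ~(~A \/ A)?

No

a ||-/- ~(~A \/ A) since b is accessible from a and b ||- ~A \/ A.
b ||- ~A \/ A via the disjunct A.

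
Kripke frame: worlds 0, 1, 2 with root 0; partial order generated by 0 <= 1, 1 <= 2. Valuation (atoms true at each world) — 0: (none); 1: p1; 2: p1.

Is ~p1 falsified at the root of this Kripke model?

0 ||-/- ~p1 since 1 is accessible from 0 and 1 ||- p1.
So the root 0 does not force ~p1; the model is a countermodel.

Yes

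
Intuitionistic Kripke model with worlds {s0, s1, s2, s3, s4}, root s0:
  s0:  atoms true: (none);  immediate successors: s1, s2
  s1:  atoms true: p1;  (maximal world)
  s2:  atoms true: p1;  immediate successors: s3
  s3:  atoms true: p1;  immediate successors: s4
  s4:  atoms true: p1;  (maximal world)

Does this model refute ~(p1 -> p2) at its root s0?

No

s0 ||- ~(p1 -> p2): no world accessible from s0 forces p1 -> p2.
So the root s0 forces ~(p1 -> p2); the model is not a countermodel.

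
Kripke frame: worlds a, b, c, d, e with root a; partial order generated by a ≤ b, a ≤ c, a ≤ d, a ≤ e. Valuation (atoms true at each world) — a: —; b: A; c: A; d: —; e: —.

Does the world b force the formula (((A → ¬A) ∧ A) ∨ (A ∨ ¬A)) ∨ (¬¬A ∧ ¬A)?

b ⊩ (((A → ¬A) ∧ A) ∨ (A ∨ ¬A)) ∨ (¬¬A ∧ ¬A) via the disjunct ((A → ¬A) ∧ A) ∨ (A ∨ ¬A).

Yes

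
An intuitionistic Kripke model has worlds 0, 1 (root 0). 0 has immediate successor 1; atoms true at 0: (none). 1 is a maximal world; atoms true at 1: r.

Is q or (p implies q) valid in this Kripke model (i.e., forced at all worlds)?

0 forces q or (p implies q) via the disjunct p implies q.
Since the root 0 forces q or (p implies q) and forcing is persistent (monotone upward), every world forces it.

Yes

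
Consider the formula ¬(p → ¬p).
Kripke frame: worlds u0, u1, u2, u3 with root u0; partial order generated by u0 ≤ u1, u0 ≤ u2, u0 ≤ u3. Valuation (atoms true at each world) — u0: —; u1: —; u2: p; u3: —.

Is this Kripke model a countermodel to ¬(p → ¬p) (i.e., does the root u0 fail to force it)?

u0 ⊮ ¬(p → ¬p) since u1 is accessible from u0 and u1 ⊩ p → ¬p.
u1 ⊩ p → ¬p vacuously: no world accessible from u1 forces the antecedent p.
So the root u0 does not force ¬(p → ¬p); the model is a countermodel.

Yes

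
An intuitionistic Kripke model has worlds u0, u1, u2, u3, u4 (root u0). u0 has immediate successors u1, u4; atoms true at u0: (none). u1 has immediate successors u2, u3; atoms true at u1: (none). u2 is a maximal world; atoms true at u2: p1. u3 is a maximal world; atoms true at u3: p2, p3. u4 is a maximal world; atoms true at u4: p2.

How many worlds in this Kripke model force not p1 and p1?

0

u0: does not force it — u0 does not force not p1 and p1 since u0 fails not p1.
u1: does not force it — u1 does not force not p1 and p1 since u1 fails not p1.
u2: does not force it — u2 does not force not p1 and p1 since u2 fails not p1.
u3: does not force it.
u4: does not force it.
Worlds forcing the formula: { }.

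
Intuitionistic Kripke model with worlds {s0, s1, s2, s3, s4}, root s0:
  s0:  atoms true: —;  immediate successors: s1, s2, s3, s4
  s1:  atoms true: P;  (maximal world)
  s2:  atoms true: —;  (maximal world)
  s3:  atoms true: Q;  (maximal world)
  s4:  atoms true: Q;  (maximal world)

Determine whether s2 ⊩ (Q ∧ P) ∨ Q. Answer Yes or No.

No

s2 ⊮ (Q ∧ P) ∨ Q: neither disjunct is forced at s2.
s2 ⊮ Q ∧ P since s2 fails Q.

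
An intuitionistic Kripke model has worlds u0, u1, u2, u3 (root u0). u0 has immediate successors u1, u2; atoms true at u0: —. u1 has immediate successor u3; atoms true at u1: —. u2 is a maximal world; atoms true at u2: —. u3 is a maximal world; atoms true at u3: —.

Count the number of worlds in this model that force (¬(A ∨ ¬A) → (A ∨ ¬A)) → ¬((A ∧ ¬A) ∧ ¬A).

u0: forces it.
u1: forces it.
u2: forces it.
u3: forces it.
Worlds forcing the formula: {u0, u1, u2, u3}.

4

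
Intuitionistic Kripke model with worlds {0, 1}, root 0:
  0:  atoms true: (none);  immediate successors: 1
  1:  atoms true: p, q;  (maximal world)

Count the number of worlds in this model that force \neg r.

2

0: forces it.
1: forces it.
Worlds forcing the formula: {0, 1}.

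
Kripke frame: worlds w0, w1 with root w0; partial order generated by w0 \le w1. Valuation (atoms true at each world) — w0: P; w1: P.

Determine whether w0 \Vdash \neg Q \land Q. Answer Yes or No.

w0 \nVdash \neg Q \land Q since w0 fails Q.

No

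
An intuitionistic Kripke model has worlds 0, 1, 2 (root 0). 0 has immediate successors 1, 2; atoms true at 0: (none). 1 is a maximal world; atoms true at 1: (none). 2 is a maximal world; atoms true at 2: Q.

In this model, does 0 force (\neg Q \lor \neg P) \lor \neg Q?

Yes

0 \Vdash (\neg Q \lor \neg P) \lor \neg Q via the disjunct \neg Q \lor \neg P.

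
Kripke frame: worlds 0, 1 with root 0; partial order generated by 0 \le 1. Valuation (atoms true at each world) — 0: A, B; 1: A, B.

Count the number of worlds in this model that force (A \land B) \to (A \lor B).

0: forces it.
1: forces it.
Worlds forcing the formula: {0, 1}.

2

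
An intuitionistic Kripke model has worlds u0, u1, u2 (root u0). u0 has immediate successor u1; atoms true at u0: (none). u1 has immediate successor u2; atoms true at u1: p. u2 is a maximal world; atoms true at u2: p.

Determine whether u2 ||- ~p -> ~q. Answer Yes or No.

u2 ||- ~p -> ~q vacuously: no world accessible from u2 forces the antecedent ~p.

Yes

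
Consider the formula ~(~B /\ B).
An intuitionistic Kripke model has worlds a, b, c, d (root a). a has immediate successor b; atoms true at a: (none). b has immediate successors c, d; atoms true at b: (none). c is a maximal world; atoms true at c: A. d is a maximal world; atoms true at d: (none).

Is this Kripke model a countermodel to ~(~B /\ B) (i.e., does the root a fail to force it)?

a ||- ~(~B /\ B): no world accessible from a forces ~B /\ B.
So the root a forces ~(~B /\ B); the model is not a countermodel.

No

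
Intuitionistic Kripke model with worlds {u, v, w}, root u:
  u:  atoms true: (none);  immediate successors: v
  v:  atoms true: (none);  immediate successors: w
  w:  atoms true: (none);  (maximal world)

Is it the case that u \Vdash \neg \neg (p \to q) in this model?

u \Vdash \neg \neg (p \to q): no world accessible from u forces \neg (p \to q).

Yes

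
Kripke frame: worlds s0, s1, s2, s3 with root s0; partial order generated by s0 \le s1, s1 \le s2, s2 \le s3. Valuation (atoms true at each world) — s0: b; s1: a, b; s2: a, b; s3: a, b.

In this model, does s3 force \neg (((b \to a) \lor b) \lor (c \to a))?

No

s3 \nVdash \neg (((b \to a) \lor b) \lor (c \to a)) since s3 is accessible from s3 and s3 \Vdash ((b \to a) \lor b) \lor (c \to a).
s3 \Vdash ((b \to a) \lor b) \lor (c \to a) via the disjunct (b \to a) \lor b.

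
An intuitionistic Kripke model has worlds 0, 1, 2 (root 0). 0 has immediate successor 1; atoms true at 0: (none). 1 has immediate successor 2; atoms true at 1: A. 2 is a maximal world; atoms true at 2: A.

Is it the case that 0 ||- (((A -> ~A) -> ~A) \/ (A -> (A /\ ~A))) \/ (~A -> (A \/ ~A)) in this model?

Yes

0 ||- (((A -> ~A) -> ~A) \/ (A -> (A /\ ~A))) \/ (~A -> (A \/ ~A)) via the disjunct ((A -> ~A) -> ~A) \/ (A -> (A /\ ~A)).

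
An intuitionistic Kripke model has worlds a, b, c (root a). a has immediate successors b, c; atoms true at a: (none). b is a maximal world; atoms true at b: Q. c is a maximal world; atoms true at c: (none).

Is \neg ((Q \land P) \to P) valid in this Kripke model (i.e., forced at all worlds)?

No

Not every world: a \nVdash \neg ((Q \land P) \to P).
a \nVdash \neg ((Q \land P) \to P) since a is accessible from a and a \Vdash (Q \land P) \to P.
a \Vdash (Q \land P) \to P vacuously: no world accessible from a forces the antecedent Q \land P.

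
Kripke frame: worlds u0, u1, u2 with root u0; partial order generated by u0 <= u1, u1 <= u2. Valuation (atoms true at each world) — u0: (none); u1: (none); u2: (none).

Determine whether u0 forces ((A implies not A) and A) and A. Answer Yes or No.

u0 does not force ((A implies not A) and A) and A since u0 fails (A implies not A) and A.

No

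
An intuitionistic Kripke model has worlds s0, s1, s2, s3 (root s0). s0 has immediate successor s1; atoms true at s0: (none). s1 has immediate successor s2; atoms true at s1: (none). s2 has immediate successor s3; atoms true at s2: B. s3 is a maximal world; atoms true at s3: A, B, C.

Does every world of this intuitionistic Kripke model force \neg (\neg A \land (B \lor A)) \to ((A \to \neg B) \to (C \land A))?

s0 \Vdash \neg (\neg A \land (B \lor A)) \to ((A \to \neg B) \to (C \land A)): every world accessible from s0 that forces \neg (\neg A \land (B \lor A)) (namely s0, s1, s2, s3) also forces (A \to \neg B) \to (C \land A).
Since the root s0 forces \neg (\neg A \land (B \lor A)) \to ((A \to \neg B) \to (C \land A)) and forcing is persistent (monotone upward), every world forces it.

Yes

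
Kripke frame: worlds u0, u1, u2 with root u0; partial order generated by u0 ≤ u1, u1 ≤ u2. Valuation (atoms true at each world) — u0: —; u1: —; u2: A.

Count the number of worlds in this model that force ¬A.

0

u0: does not force it — u0 ⊮ ¬A since u2 is accessible from u0 and u2 ⊩ A.
u1: does not force it.
u2: does not force it.
Worlds forcing the formula: { }.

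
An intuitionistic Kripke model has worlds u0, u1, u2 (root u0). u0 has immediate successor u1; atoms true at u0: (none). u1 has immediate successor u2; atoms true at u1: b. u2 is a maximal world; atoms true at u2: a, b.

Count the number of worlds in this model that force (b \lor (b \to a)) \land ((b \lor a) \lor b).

u0: does not force it — u0 \nVdash (b \lor (b \to a)) \land ((b \lor a) \lor b) since u0 fails b \lor (b \to a).
u1: forces it.
u2: forces it.
Worlds forcing the formula: {u1, u2}.

2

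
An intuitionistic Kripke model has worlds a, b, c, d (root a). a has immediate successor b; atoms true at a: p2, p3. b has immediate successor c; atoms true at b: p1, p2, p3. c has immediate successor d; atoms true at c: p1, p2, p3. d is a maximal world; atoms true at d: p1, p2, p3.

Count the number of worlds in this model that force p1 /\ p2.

a: does not force it — a ||-/- p1 /\ p2 since a fails p1.
b: forces it.
c: forces it.
d: forces it.
Worlds forcing the formula: {b, c, d}.

3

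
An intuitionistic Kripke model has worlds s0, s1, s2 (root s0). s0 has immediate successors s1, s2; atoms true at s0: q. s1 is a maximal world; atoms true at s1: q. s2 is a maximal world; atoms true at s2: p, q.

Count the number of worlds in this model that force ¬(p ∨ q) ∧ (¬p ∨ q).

s0: does not force it — s0 ⊮ ¬(p ∨ q) ∧ (¬p ∨ q) since s0 fails ¬(p ∨ q).
s1: does not force it — s1 ⊮ ¬(p ∨ q) ∧ (¬p ∨ q) since s1 fails ¬(p ∨ q).
s2: does not force it.
Worlds forcing the formula: { }.

0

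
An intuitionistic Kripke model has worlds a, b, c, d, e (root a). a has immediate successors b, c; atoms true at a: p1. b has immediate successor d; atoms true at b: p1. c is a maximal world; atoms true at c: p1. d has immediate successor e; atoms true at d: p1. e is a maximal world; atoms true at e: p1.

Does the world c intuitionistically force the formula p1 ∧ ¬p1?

c ⊮ p1 ∧ ¬p1 since c fails ¬p1.

No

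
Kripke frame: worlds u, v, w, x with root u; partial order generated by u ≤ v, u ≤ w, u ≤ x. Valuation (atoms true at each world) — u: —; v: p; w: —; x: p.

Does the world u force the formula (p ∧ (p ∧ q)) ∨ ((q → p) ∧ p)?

No

u ⊮ (p ∧ (p ∧ q)) ∨ ((q → p) ∧ p): neither disjunct is forced at u.
u ⊮ p ∧ (p ∧ q) since u fails p.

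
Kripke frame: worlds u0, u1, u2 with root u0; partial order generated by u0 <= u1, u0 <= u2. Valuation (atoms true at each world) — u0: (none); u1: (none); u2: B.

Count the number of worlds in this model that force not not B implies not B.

u0: does not force it — u0 does not force not not B implies not B: at the accessible world u2, u2 forces not not B but u2 does not force not B.
u1: forces it.
u2: does not force it — u2 does not force not not B implies not B: already at u2 itself, u2 forces not not B but u2 does not force not B.
Worlds forcing the formula: {u1}.

1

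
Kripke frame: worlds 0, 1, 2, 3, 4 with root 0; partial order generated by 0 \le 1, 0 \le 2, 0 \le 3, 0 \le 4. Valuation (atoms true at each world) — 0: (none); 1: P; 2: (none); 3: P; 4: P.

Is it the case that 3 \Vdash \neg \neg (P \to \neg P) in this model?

3 \nVdash \neg \neg (P \to \neg P) since 3 is accessible from 3 and 3 \Vdash \neg (P \to \neg P).
3 \Vdash \neg (P \to \neg P): no world accessible from 3 forces P \to \neg P.

No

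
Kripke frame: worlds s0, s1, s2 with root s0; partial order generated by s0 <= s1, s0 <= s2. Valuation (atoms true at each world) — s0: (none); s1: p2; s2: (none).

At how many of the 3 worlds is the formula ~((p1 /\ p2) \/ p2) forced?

1

s0: does not force it — s0 ||-/- ~((p1 /\ p2) \/ p2) since s1 is accessible from s0 and s1 ||- (p1 /\ p2) \/ p2.
s1: does not force it — s1 ||-/- ~((p1 /\ p2) \/ p2) since s1 is accessible from s1 and s1 ||- (p1 /\ p2) \/ p2.
s2: forces it.
Worlds forcing the formula: {s2}.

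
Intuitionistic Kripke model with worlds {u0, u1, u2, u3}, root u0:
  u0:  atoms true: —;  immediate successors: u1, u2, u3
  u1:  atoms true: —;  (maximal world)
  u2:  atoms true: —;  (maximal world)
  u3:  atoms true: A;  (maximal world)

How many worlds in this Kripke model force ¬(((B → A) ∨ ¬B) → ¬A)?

u0: does not force it — u0 ⊮ ¬(((B → A) ∨ ¬B) → ¬A) since u1 is accessible from u0 and u1 ⊩ ((B → A) ∨ ¬B) → ¬A.
u1: does not force it.
u2: does not force it.
u3: forces it.
Worlds forcing the formula: {u3}.

1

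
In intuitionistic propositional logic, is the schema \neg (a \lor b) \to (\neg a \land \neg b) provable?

Yes

This is a constructively valid De Morgan direction (negated disjunction to conjunction of negations), which is intuitionistically derivable.
From \neg (a \lor b): if a held then a \lor b would, contradiction — so \neg a; similarly \neg b.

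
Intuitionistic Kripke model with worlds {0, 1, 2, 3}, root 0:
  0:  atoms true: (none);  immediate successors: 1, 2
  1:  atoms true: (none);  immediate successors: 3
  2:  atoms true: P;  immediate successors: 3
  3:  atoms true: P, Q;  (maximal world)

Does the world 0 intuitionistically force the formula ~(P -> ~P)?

0 ||- ~(P -> ~P): no world accessible from 0 forces P -> ~P.

Yes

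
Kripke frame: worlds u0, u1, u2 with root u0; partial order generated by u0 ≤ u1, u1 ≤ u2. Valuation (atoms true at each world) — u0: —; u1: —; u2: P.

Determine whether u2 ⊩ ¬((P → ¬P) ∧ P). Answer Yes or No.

Yes

u2 ⊩ ¬((P → ¬P) ∧ P): no world accessible from u2 forces (P → ¬P) ∧ P.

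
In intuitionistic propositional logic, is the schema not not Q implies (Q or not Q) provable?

This is a variant of double-negation elimination (deriving excluded middle from double negation), which is not intuitionistically valid.
A Kripke countermodel: worlds s0, s1; order generated by s0 <= s1; atoms true at each world — s0:{}; s1:{Q}.
s0 does not force not not Q implies (Q or not Q): already at s0 itself, s0 forces not not Q but s0 does not force Q or not Q.
s0 does not force Q or not Q: neither disjunct is forced at s0.
s0 lacks atom Q, so s0 does not force Q.
So the root s0 does not force the formula.

No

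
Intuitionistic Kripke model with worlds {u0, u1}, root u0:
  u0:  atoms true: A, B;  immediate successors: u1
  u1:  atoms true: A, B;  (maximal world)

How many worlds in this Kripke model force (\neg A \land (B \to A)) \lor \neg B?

0

u0: does not force it — u0 \nVdash (\neg A \land (B \to A)) \lor \neg B: neither disjunct is forced at u0.
u1: does not force it.
Worlds forcing the formula: { }.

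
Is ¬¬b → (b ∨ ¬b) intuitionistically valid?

No

This is a variant of double-negation elimination (deriving excluded middle from double negation), which is not intuitionistically valid.
A Kripke countermodel: worlds u, v; order generated by u ≤ v; atoms true at each world — u:{}; v:{b}.
u ⊮ ¬¬b → (b ∨ ¬b): already at u itself, u ⊩ ¬¬b but u ⊮ b ∨ ¬b.
u ⊮ b ∨ ¬b: neither disjunct is forced at u.
u lacks atom b, so u ⊮ b.
So the root u does not force the formula.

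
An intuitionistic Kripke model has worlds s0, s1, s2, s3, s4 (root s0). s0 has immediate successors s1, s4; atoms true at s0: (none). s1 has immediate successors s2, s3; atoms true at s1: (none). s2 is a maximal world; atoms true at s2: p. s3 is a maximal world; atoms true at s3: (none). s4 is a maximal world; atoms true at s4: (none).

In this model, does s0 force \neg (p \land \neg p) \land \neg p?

s0 \nVdash \neg (p \land \neg p) \land \neg p since s0 fails \neg p.

No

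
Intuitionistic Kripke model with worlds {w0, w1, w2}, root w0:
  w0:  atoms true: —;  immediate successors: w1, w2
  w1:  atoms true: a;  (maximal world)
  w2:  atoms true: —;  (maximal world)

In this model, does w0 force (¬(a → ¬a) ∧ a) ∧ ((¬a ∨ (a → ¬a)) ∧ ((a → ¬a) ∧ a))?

No

w0 ⊮ (¬(a → ¬a) ∧ a) ∧ ((¬a ∨ (a → ¬a)) ∧ ((a → ¬a) ∧ a)) since w0 fails ¬(a → ¬a) ∧ a.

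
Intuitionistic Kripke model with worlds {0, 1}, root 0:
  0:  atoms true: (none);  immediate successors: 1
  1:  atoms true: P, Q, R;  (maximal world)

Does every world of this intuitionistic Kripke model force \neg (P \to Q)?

No

Not every world: 0 \nVdash \neg (P \to Q).
0 \nVdash \neg (P \to Q) since 0 is accessible from 0 and 0 \Vdash P \to Q.
0 \Vdash P \to Q: every world accessible from 0 that forces P (namely 1) also forces Q.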